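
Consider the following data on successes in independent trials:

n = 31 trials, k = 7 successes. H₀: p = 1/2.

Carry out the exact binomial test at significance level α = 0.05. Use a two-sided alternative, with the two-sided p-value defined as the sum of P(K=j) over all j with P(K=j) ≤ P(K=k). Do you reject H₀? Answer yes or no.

reject H₀: yes

Exact binomial: n=31, k=7, p₀=1/2=0.5000
P(X=j) = C(n,j)·p₀^j·(1−p₀)^(n−j); p = Σ P(X=j) over j with P(X=j) ≤ P(X=7)
p-value (two-sided) = 0.00333
At α=0.05: p < α → reject H₀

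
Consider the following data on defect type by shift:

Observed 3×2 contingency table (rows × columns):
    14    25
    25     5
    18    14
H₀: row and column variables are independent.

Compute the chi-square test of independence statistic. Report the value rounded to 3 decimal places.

Row totals [39, 30, 32], col totals [57, 44], n=101
χ² = (14−22.01)²/22.01 + (25−16.99)²/16.99 + (25−16.93)²/16.93 + (5−13.07)²/13.07 + (18−18.06)²/18.06 + (14−13.94)²/13.94 = 15.5197
df = 2

test statistic = 15.520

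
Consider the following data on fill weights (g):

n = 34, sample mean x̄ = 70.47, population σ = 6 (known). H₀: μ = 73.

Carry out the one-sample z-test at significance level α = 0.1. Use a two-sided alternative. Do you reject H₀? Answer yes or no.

SE = σ/√n = 6/√34 = 1.0290
z = (x̄−μ₀)/SE = (70.47−73)/1.0290 = -2.4587
p-value (two-sided) = 0.01394
At α=0.1: p < α → reject H₀

reject H₀: yes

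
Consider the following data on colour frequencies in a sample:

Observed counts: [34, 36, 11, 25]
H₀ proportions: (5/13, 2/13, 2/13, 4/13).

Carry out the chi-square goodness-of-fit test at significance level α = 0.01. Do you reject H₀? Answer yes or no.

reject H₀: yes

n = 106; E_i = n·p_i = [40.77, 16.31, 16.31, 32.62]
χ² = (34−40.77)²/40.77 + (36−16.31)²/16.31 + (11−16.31)²/16.31 + (25−32.62)²/32.62 = 28.4090
df = 3
p-value (upper-tail) = 0.00000
At α=0.01: p < α → reject H₀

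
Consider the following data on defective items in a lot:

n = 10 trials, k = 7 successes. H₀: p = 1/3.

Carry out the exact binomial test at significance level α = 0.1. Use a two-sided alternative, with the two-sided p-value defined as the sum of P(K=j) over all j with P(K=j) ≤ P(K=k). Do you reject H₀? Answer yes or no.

reject H₀: yes

Exact binomial: n=10, k=7, p₀=1/3=0.3333
P(X=j) = C(n,j)·p₀^j·(1−p₀)^(n−j); p = Σ P(X=j) over j with P(X=j) ≤ P(X=7)
p-value (two-sided) = 0.01966
At α=0.1: p < α → reject H₀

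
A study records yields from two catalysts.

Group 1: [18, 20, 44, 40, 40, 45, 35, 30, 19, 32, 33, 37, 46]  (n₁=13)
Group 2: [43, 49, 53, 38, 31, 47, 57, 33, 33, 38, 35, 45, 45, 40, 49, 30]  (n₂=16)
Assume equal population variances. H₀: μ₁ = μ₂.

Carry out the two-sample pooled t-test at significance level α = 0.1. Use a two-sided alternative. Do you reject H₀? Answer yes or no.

x̄₁=33.769, s₁=9.765, n₁=13
x̄₂=41.625, s₂=8.156, n₂=16
s_p² = [12·9.765² + 15·8.156²]/27 = 79.3355
SE = √(s_p²·(1/13+1/16)) = 3.3258
t = (33.769−41.625)/3.3258 = -2.3620
df = 27
p-value (two-sided) = 0.02564
At α=0.1: p < α → reject H₀

reject H₀: yes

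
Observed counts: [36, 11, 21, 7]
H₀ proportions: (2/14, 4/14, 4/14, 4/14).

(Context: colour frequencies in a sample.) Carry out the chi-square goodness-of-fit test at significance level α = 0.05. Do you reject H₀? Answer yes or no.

reject H₀: yes

n = 75; E_i = n·p_i = [10.71, 21.43, 21.43, 21.43]
χ² = (36−10.71)²/10.71 + (11−21.43)²/21.43 + (21−21.43)²/21.43 + (7−21.43)²/21.43 = 74.4733
df = 3
p-value (upper-tail) = 0.00000
At α=0.05: p < α → reject H₀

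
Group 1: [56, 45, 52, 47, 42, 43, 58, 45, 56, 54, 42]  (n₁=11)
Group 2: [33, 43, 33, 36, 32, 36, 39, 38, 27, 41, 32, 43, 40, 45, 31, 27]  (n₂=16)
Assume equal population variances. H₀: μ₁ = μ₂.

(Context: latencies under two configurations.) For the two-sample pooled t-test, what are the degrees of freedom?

degrees of freedom = 25

df = n₁ + n₂ − 2 = 11 + 16 − 2 = 25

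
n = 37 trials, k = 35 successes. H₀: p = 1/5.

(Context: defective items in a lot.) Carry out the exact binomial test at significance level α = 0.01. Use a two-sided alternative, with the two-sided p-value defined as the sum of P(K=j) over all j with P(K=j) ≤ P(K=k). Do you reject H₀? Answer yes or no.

Exact binomial: n=37, k=35, p₀=1/5=0.2000
P(X=j) = C(n,j)·p₀^j·(1−p₀)^(n−j); p = Σ P(X=j) over j with P(X=j) ≤ P(X=35)
p-value (two-sided) = 0.00000
At α=0.01: p < α → reject H₀

reject H₀: yes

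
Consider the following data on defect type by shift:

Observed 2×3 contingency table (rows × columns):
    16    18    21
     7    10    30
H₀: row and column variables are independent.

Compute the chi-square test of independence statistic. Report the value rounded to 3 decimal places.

test statistic = 6.810

Row totals [55, 47], col totals [23, 28, 51], n=102
χ² = (16−12.40)²/12.40 + (18−15.10)²/15.10 + (21−27.50)²/27.50 + (7−10.60)²/10.60 + (10−12.90)²/12.90 + (30−23.50)²/23.50 = 6.8101
df = 2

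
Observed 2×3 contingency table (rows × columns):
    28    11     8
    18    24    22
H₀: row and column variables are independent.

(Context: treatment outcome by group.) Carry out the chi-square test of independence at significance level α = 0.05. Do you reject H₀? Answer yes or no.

reject H₀: yes

Row totals [47, 64], col totals [46, 35, 30], n=111
χ² = (28−19.48)²/19.48 + (11−14.82)²/14.82 + (8−12.70)²/12.70 + (18−26.52)²/26.52 + (24−20.18)²/20.18 + (22−17.30)²/17.30 = 11.1948
df = 2
p-value (upper-tail) = 0.00371
At α=0.05: p < α → reject H₀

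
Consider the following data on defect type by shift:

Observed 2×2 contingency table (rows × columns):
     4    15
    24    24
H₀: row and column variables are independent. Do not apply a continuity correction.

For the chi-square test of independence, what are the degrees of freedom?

degrees of freedom = 1

df = (r−1)(c−1) = (2−1)·(2−1) = 1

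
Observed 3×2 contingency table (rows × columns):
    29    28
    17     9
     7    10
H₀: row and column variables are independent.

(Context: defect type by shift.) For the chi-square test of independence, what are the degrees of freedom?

df = (r−1)(c−1) = (3−1)·(2−1) = 2

degrees of freedom = 2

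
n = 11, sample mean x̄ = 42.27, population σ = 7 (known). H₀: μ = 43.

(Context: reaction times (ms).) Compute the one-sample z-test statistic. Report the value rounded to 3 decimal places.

SE = σ/√n = 7/√11 = 2.1106
z = (x̄−μ₀)/SE = (42.27−43)/2.1106 = -0.3459

test statistic = -0.346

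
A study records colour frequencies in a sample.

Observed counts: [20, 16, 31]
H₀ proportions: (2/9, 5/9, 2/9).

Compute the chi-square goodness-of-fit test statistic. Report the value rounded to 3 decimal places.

test statistic = 31.288

n = 67; E_i = n·p_i = [14.89, 37.22, 14.89]
χ² = (20−14.89)²/14.89 + (16−37.22)²/37.22 + (31−14.89)²/14.89 = 31.2881
df = 2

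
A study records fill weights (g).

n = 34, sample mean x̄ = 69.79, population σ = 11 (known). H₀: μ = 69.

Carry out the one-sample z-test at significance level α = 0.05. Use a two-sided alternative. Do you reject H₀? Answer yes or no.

reject H₀: no

SE = σ/√n = 11/√34 = 1.8865
z = (x̄−μ₀)/SE = (69.79−69)/1.8865 = 0.4188
p-value (two-sided) = 0.67539
At α=0.05: p ≥ α → fail to reject H₀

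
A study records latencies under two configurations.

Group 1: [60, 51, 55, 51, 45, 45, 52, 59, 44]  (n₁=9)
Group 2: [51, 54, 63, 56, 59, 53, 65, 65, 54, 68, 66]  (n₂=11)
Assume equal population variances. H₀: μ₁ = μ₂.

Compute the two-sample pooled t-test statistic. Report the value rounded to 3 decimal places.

x̄₁=51.333, s₁=5.937, n₁=9
x̄₂=59.455, s₂=6.121, n₂=11
s_p² = [8·5.937² + 10·6.121²]/18 = 36.4848
SE = √(s_p²·(1/9+1/11)) = 2.7149
t = (51.333−59.455)/2.7149 = -2.9913
df = 18

test statistic = -2.991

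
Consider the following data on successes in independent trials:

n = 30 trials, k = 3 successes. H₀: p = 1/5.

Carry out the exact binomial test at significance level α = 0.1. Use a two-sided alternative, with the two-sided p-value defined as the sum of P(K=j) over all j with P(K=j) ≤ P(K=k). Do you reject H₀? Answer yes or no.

reject H₀: no

Exact binomial: n=30, k=3, p₀=1/5=0.2000
P(X=j) = C(n,j)·p₀^j·(1−p₀)^(n−j); p = Σ P(X=j) over j with P(X=j) ≤ P(X=3)
p-value (two-sided) = 0.25136
At α=0.1: p ≥ α → fail to reject H₀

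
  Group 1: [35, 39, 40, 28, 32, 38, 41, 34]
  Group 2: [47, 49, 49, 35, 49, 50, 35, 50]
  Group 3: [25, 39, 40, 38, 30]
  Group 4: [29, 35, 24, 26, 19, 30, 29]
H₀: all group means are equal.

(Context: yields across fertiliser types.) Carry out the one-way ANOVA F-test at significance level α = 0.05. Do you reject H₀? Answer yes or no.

Group means [35.88, 45.50, 34.40, 27.43], grand mean 36.250
SSB = Σnᵢ(x̄ᵢ−x̄)² = 1247.461; SSW = ΣΣ(x−x̄ᵢ)² = 765.789
MSB = 1247.461/3 = 415.8202; MSW = 765.789/24 = 31.9079
F = MSB/MSW = 13.0319
df = (3, 24)
p-value (upper-tail) = 0.00003
At α=0.05: p < α → reject H₀

reject H₀: yes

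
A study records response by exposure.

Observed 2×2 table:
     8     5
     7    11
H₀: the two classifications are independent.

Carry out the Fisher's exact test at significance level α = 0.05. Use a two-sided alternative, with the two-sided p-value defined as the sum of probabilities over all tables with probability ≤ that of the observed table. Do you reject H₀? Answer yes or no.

Margins: r₁=13, r₂=18, c₁=15, c₂=16, n=31
p_obs = C(13,8)·C(18,7)/C(31,15); sum pmf over tables with pmf ≤ p_obs
p-value (two-sided) = 0.28516
At α=0.05: p ≥ α → fail to reject H₀

reject H₀: no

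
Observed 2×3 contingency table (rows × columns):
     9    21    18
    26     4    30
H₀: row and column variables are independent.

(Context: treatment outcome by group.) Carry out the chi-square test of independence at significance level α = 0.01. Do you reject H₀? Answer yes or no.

Row totals [48, 60], col totals [35, 25, 48], n=108
χ² = (9−15.56)²/15.56 + (21−11.11)²/11.11 + (18−21.33)²/21.33 + (26−19.44)²/19.44 + (4−13.89)²/13.89 + (30−26.67)²/26.67 = 21.7524
df = 2
p-value (upper-tail) = 0.00002
At α=0.01: p < α → reject H₀

reject H₀: yes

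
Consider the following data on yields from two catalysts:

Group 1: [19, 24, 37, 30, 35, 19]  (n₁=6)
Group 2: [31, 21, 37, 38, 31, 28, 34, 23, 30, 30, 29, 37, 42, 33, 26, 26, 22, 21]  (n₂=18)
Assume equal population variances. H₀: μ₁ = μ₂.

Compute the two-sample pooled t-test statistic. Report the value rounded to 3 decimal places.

test statistic = -0.841

x̄₁=27.333, s₁=7.866, n₁=6
x̄₂=29.944, s₂=6.159, n₂=18
s_p² = [5·7.866² + 17·6.159²]/22 = 43.3763
SE = √(s_p²·(1/6+1/18)) = 3.1047
t = (27.333−29.944)/3.1047 = -0.8410
df = 22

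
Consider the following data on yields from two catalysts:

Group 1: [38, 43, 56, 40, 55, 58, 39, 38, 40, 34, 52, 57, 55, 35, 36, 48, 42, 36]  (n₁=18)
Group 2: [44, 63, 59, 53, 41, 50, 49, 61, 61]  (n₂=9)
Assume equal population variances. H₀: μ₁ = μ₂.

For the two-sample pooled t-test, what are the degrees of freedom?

df = n₁ + n₂ − 2 = 18 + 9 − 2 = 25

degrees of freedom = 25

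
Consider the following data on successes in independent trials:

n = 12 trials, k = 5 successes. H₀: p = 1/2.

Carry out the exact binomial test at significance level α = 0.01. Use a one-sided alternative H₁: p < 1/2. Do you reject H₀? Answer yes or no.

reject H₀: no

Exact binomial: n=12, k=5, p₀=1/2=0.5000
P(X≤5) from Σ C(n,i)·p₀^i·(1−p₀)^(n−i)
p-value (one-sided, H₁ less) = 0.38721
At α=0.01: p ≥ α → fail to reject H₀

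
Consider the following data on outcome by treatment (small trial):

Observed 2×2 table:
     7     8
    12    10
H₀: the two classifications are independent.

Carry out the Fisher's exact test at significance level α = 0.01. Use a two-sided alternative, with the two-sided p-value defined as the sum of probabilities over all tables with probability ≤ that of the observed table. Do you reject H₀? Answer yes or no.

reject H₀: no

Margins: r₁=15, r₂=22, c₁=19, c₂=18, n=37
p_obs = C(15,7)·C(22,12)/C(37,19); sum pmf over tables with pmf ≤ p_obs
p-value (two-sided) = 0.74314
At α=0.01: p ≥ α → fail to reject H₀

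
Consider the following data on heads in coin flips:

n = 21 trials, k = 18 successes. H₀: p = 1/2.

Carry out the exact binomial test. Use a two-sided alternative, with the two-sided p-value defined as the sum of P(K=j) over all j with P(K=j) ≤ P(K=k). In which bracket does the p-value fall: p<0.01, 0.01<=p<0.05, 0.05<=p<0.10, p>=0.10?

p-value bracket: p<0.01

Exact binomial: n=21, k=18, p₀=1/2=0.5000
P(X=j) = C(n,j)·p₀^j·(1−p₀)^(n−j); p = Σ P(X=j) over j with P(X=j) ≤ P(X=18)
p-value (two-sided) = 0.00149
→ bracket: p<0.01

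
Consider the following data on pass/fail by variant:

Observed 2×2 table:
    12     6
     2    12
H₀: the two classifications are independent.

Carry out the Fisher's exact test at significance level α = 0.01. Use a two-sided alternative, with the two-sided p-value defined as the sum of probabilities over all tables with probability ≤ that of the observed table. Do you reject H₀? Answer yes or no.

Margins: r₁=18, r₂=14, c₁=14, c₂=18, n=32
p_obs = C(18,12)·C(14,2)/C(32,14); sum pmf over tables with pmf ≤ p_obs
p-value (two-sided) = 0.00450
At α=0.01: p < α → reject H₀

reject H₀: yes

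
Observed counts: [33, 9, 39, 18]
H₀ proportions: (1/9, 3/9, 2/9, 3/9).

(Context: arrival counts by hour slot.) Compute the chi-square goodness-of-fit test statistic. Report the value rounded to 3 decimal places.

n = 99; E_i = n·p_i = [11.00, 33.00, 22.00, 33.00]
χ² = (33−11.00)²/11.00 + (9−33.00)²/33.00 + (39−22.00)²/22.00 + (18−33.00)²/33.00 = 81.4091
df = 3

test statistic = 81.409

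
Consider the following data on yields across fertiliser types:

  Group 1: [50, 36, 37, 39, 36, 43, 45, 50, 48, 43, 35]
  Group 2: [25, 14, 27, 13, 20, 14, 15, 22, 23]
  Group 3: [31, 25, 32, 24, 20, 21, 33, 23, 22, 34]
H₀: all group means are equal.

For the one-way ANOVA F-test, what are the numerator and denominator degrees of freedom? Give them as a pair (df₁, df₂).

k = 3 groups, N = 30 total
df = (k−1, N−k) = (3−1, 30−3) = (2, 27)

degrees of freedom = [2, 27]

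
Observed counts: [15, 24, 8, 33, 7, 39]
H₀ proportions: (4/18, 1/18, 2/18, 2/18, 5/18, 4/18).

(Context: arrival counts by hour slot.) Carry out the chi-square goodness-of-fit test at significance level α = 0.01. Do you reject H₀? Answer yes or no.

n = 126; E_i = n·p_i = [28.00, 7.00, 14.00, 14.00, 35.00, 28.00]
χ² = (15−28.00)²/28.00 + (24−7.00)²/7.00 + (8−14.00)²/14.00 + (33−14.00)²/14.00 + (7−35.00)²/35.00 + (39−28.00)²/28.00 = 102.4000
df = 5
p-value (upper-tail) = 0.00000
At α=0.01: p < α → reject H₀

reject H₀: yes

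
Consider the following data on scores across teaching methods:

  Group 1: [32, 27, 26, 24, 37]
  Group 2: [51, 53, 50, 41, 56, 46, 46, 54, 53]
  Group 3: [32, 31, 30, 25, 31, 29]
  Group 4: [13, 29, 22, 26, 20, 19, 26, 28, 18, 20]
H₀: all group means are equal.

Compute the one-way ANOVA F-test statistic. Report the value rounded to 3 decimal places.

Group means [29.20, 50.00, 29.67, 22.10], grand mean 33.167
SSB = Σnᵢ(x̄ᵢ−x̄)² = 3927.133; SSW = ΣΣ(x−x̄ᵢ)² = 557.033
MSB = 3927.133/3 = 1309.0444; MSW = 557.033/26 = 21.4244
F = MSB/MSW = 61.1008
df = (3, 26)

test statistic = 61.101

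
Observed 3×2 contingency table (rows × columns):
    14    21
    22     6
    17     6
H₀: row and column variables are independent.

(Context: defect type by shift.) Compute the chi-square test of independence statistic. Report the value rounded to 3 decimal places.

Row totals [35, 28, 23], col totals [53, 33], n=86
χ² = (14−21.57)²/21.57 + (21−13.43)²/13.43 + (22−17.26)²/17.26 + (6−10.74)²/10.74 + (17−14.17)²/14.17 + (6−8.83)²/8.83 = 11.7902
df = 2

test statistic = 11.790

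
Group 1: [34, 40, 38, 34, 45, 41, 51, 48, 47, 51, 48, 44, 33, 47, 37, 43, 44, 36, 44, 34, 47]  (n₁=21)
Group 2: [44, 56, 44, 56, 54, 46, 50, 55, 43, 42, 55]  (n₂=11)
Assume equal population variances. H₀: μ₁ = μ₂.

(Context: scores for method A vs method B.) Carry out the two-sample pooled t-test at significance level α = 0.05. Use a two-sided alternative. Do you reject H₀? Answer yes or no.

x̄₁=42.190, s₁=5.853, n₁=21
x̄₂=49.545, s₂=5.803, n₂=11
s_p² = [20·5.853² + 10·5.803²]/30 = 34.0655
SE = √(s_p²·(1/21+1/11)) = 2.1723
t = (42.190−49.545)/2.1723 = -3.3858
df = 30
p-value (two-sided) = 0.00200
At α=0.05: p < α → reject H₀

reject H₀: yes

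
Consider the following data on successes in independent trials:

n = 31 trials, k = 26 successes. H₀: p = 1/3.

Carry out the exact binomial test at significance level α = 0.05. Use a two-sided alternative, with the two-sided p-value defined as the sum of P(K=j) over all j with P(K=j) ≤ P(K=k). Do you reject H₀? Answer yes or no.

reject H₀: yes

Exact binomial: n=31, k=26, p₀=1/3=0.3333
P(X=j) = C(n,j)·p₀^j·(1−p₀)^(n−j); p = Σ P(X=j) over j with P(X=j) ≤ P(X=26)
p-value (two-sided) = 0.00000
At α=0.05: p < α → reject H₀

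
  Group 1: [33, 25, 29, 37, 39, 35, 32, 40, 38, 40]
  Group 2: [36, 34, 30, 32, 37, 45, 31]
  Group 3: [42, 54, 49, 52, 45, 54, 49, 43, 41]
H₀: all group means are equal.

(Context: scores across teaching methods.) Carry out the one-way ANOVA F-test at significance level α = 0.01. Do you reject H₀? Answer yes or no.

reject H₀: yes

Group means [34.80, 35.00, 47.67], grand mean 39.308
SSB = Σnᵢ(x̄ᵢ−x̄)² = 961.938; SSW = ΣΣ(x−x̄ᵢ)² = 591.600
MSB = 961.938/2 = 480.9692; MSW = 591.600/23 = 25.7217
F = MSB/MSW = 18.6989
df = (2, 23)
p-value (upper-tail) = 0.00002
At α=0.01: p < α → reject H₀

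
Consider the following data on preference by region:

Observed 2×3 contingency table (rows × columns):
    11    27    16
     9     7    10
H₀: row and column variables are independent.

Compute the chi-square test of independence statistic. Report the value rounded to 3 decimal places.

test statistic = 4.045

Row totals [54, 26], col totals [20, 34, 26], n=80
χ² = (11−13.50)²/13.50 + (27−22.95)²/22.95 + (16−17.55)²/17.55 + (9−6.50)²/6.50 + (7−11.05)²/11.05 + (10−8.45)²/8.45 = 4.0448
df = 2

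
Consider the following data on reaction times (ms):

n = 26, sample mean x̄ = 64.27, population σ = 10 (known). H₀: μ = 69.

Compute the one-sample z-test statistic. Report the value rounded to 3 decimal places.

SE = σ/√n = 10/√26 = 1.9612
z = (x̄−μ₀)/SE = (64.27−69)/1.9612 = -2.4118

test statistic = -2.412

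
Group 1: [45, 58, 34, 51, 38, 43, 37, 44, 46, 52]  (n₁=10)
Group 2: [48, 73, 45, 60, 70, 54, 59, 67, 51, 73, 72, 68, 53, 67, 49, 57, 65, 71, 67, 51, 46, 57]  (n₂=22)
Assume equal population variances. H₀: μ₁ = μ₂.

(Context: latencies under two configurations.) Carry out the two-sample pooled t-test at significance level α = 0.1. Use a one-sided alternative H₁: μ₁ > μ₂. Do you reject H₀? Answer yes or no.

x̄₁=44.800, s₁=7.406, n₁=10
x̄₂=60.136, s₂=9.488, n₂=22
s_p² = [9·7.406² + 21·9.488²]/30 = 79.4730
SE = √(s_p²·(1/10+1/22)) = 3.4000
t = (44.800−60.136)/3.4000 = -4.5108
df = 30
p-value (one-sided, H₁ greater) = 0.99995
At α=0.1: p ≥ α → fail to reject H₀

reject H₀: no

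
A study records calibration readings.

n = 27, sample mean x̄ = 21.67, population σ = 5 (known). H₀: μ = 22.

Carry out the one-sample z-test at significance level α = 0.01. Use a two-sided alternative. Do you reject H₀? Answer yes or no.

reject H₀: no

SE = σ/√n = 5/√27 = 0.9623
z = (x̄−μ₀)/SE = (21.67−22)/0.9623 = -0.3429
p-value (two-sided) = 0.73164
At α=0.01: p ≥ α → fail to reject H₀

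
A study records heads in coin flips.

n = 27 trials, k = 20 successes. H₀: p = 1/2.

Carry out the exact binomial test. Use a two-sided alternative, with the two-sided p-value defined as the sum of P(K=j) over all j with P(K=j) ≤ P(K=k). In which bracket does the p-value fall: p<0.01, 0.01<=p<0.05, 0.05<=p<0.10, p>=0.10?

p-value bracket: 0.01<=p<0.05

Exact binomial: n=27, k=20, p₀=1/2=0.5000
P(X=j) = C(n,j)·p₀^j·(1−p₀)^(n−j); p = Σ P(X=j) over j with P(X=j) ≤ P(X=20)
p-value (two-sided) = 0.01916
→ bracket: 0.01<=p<0.05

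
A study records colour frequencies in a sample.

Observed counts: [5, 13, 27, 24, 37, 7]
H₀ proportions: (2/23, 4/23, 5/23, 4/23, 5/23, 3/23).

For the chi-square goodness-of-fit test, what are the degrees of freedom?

df = k − 1 = 6 − 1 = 5

degrees of freedom = 5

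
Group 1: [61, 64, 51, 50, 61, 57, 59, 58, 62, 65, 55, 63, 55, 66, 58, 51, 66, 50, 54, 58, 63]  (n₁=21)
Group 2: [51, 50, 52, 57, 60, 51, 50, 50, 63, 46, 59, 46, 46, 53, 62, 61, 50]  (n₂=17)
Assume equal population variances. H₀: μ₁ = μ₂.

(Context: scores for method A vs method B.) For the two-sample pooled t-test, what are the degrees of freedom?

degrees of freedom = 36

df = n₁ + n₂ − 2 = 21 + 17 − 2 = 36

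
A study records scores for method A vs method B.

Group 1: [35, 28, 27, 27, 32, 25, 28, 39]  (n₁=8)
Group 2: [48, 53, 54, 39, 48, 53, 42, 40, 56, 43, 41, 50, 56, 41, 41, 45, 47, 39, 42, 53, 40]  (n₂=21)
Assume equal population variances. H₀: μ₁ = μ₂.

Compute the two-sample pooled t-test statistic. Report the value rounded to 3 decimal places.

x̄₁=30.125, s₁=4.794, n₁=8
x̄₂=46.238, s₂=6.008, n₂=21
s_p² = [7·4.794² + 20·6.008²]/27 = 32.6920
SE = √(s_p²·(1/8+1/21)) = 2.3756
t = (30.125−46.238)/2.3756 = -6.7829
df = 27

test statistic = -6.783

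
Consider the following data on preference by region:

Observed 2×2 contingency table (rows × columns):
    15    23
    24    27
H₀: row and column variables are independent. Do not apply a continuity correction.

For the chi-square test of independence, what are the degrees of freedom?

df = (r−1)(c−1) = (2−1)·(2−1) = 1

degrees of freedom = 1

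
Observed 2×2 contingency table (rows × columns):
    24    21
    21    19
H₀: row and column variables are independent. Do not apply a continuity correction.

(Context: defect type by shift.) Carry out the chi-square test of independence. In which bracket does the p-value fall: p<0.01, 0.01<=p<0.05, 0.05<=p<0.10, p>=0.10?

p-value bracket: p>=0.10

Row totals [45, 40], col totals [45, 40], n=85
χ² = (24−23.82)²/23.82 + (21−21.18)²/21.18 + (21−21.18)²/21.18 + (19−18.82)²/18.82 = 0.0059
df = 1
p-value (upper-tail) = 0.93876
→ bracket: p>=0.10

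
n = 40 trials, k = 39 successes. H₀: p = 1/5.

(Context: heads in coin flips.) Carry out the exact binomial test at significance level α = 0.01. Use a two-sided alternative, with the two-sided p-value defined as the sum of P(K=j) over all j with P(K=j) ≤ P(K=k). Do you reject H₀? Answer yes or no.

Exact binomial: n=40, k=39, p₀=1/5=0.2000
P(X=j) = C(n,j)·p₀^j·(1−p₀)^(n−j); p = Σ P(X=j) over j with P(X=j) ≤ P(X=39)
p-value (two-sided) = 0.00000
At α=0.01: p < α → reject H₀

reject H₀: yes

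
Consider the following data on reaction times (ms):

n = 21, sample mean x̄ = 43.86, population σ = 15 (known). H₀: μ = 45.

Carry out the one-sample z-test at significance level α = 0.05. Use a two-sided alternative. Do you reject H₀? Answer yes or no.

reject H₀: no

SE = σ/√n = 15/√21 = 3.2733
z = (x̄−μ₀)/SE = (43.86−45)/3.2733 = -0.3483
p-value (two-sided) = 0.72763
At α=0.05: p ≥ α → fail to reject H₀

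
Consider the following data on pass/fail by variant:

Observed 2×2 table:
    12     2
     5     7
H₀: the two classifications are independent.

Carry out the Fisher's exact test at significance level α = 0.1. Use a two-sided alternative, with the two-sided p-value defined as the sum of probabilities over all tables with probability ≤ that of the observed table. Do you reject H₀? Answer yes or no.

Margins: r₁=14, r₂=12, c₁=17, c₂=9, n=26
p_obs = C(14,12)·C(12,5)/C(26,17); sum pmf over tables with pmf ≤ p_obs
p-value (two-sided) = 0.03753
At α=0.1: p < α → reject H₀

reject H₀: yes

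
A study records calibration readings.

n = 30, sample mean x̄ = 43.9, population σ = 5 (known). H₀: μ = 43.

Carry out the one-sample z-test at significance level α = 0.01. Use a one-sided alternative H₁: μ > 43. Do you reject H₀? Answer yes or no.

SE = σ/√n = 5/√30 = 0.9129
z = (x̄−μ₀)/SE = (43.9−43)/0.9129 = 0.9859
p-value (one-sided, H₁ greater) = 0.16209
At α=0.01: p ≥ α → fail to reject H₀

reject H₀: no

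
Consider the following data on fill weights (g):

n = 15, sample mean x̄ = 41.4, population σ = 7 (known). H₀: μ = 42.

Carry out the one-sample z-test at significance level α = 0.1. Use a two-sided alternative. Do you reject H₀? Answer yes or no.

reject H₀: no

SE = σ/√n = 7/√15 = 1.8074
z = (x̄−μ₀)/SE = (41.4−42)/1.8074 = -0.3320
p-value (two-sided) = 0.73991
At α=0.1: p ≥ α → fail to reject H₀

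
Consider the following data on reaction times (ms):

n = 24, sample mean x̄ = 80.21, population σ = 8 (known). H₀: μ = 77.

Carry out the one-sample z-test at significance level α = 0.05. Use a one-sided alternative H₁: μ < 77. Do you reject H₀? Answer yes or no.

SE = σ/√n = 8/√24 = 1.6330
z = (x̄−μ₀)/SE = (80.21−77)/1.6330 = 1.9657
p-value (one-sided, H₁ less) = 0.97533
At α=0.05: p ≥ α → fail to reject H₀

reject H₀: no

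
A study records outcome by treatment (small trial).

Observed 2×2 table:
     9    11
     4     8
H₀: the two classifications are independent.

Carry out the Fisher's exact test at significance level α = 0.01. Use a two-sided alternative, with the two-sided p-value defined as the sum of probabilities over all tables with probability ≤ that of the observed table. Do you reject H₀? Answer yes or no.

reject H₀: no

Margins: r₁=20, r₂=12, c₁=13, c₂=19, n=32
p_obs = C(20,9)·C(12,4)/C(32,13); sum pmf over tables with pmf ≤ p_obs
p-value (two-sided) = 0.71279
At α=0.01: p ≥ α → fail to reject H₀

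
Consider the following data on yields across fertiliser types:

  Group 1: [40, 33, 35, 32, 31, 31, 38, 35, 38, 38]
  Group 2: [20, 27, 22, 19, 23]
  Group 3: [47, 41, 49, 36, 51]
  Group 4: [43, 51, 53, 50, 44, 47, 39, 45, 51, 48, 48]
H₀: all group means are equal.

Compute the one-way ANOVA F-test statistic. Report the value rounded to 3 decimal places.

Group means [35.10, 22.20, 44.80, 47.18], grand mean 38.871
SSB = Σnᵢ(x̄ᵢ−x̄)² = 2467.348; SSW = ΣΣ(x−x̄ᵢ)² = 460.136
MSB = 2467.348/3 = 822.4492; MSW = 460.136/27 = 17.0421
F = MSB/MSW = 48.2599
df = (3, 27)

test statistic = 48.260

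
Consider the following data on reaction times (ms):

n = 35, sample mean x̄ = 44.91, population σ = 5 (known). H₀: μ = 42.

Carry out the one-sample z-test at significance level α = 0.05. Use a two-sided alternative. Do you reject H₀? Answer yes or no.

SE = σ/√n = 5/√35 = 0.8452
z = (x̄−μ₀)/SE = (44.91−42)/0.8452 = 3.4432
p-value (two-sided) = 0.00057
At α=0.05: p < α → reject H₀

reject H₀: yes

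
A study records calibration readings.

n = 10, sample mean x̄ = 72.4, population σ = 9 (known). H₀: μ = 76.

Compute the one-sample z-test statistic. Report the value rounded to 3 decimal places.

test statistic = -1.265

SE = σ/√n = 9/√10 = 2.8460
z = (x̄−μ₀)/SE = (72.4−76)/2.8460 = -1.2649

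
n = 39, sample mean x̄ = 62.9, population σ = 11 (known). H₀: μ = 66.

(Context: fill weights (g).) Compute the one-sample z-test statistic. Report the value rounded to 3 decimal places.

test statistic = -1.760

SE = σ/√n = 11/√39 = 1.7614
z = (x̄−μ₀)/SE = (62.9−66)/1.7614 = -1.7600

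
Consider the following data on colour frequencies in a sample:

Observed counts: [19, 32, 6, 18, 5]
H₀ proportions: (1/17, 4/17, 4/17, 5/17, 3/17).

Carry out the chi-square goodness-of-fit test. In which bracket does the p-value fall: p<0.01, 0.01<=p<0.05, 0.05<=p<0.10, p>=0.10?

n = 80; E_i = n·p_i = [4.71, 18.82, 18.82, 23.53, 14.12]
χ² = (19−4.71)²/4.71 + (32−18.82)²/18.82 + (6−18.82)²/18.82 + (18−23.53)²/23.53 + (5−14.12)²/14.12 = 68.5658
df = 4
p-value (upper-tail) = 0.00000
→ bracket: p<0.01

p-value bracket: p<0.01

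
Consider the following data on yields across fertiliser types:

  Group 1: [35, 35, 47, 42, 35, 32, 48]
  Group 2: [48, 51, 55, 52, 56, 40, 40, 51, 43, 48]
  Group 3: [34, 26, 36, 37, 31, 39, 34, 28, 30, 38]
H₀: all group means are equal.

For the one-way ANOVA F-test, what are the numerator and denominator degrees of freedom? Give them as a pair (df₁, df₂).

degrees of freedom = [2, 24]

k = 3 groups, N = 27 total
df = (k−1, N−k) = (3−1, 27−3) = (2, 24)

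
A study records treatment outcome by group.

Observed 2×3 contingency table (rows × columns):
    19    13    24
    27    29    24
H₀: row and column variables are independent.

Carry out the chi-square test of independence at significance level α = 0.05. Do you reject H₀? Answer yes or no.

reject H₀: no

Row totals [56, 80], col totals [46, 42, 48], n=136
χ² = (19−18.94)²/18.94 + (13−17.29)²/17.29 + (24−19.76)²/19.76 + (27−27.06)²/27.06 + (29−24.71)²/24.71 + (24−28.24)²/28.24 = 3.3558
df = 2
p-value (upper-tail) = 0.18677
At α=0.05: p ≥ α → fail to reject H₀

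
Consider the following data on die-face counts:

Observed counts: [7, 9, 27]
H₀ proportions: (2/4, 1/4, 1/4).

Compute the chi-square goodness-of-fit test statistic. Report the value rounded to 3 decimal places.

n = 43; E_i = n·p_i = [21.50, 10.75, 10.75]
χ² = (7−21.50)²/21.50 + (9−10.75)²/10.75 + (27−10.75)²/10.75 = 34.6279
df = 2

test statistic = 34.628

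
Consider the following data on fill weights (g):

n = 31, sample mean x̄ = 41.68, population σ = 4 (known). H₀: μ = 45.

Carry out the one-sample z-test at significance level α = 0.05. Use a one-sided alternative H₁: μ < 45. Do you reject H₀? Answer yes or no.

SE = σ/√n = 4/√31 = 0.7184
z = (x̄−μ₀)/SE = (41.68−45)/0.7184 = -4.6212
p-value (one-sided, H₁ less) = 0.00000
At α=0.05: p < α → reject H₀

reject H₀: yes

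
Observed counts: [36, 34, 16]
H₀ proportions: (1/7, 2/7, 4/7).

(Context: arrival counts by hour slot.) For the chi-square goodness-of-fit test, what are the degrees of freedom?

df = k − 1 = 3 − 1 = 2

degrees of freedom = 2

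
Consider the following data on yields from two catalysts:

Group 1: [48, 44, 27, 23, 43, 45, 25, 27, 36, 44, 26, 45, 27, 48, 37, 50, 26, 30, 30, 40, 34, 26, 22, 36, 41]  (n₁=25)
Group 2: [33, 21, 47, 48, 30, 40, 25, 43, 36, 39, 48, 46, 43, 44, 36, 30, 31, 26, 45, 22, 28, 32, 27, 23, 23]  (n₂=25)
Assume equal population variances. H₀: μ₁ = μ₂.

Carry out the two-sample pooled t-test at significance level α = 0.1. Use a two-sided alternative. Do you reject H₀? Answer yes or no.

reject H₀: no

x̄₁=35.200, s₁=9.023, n₁=25
x̄₂=34.640, s₂=9.078, n₂=25
s_p² = [24·9.023² + 24·9.078²]/48 = 81.9117
SE = √(s_p²·(1/25+1/25)) = 2.5599
t = (35.200−34.640)/2.5599 = 0.2188
df = 48
p-value (two-sided) = 0.82776
At α=0.1: p ≥ α → fail to reject H₀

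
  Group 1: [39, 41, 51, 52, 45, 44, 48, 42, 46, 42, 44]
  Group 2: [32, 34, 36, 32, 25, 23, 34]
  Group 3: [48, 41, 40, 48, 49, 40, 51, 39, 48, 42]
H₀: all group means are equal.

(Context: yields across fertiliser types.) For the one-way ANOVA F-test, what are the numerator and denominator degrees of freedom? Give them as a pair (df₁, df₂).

degrees of freedom = [2, 25]

k = 3 groups, N = 28 total
df = (k−1, N−k) = (3−1, 28−3) = (2, 25)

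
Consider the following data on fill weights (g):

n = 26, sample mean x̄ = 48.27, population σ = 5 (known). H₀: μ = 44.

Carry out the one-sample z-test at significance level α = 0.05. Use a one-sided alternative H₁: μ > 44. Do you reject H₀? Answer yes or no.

SE = σ/√n = 5/√26 = 0.9806
z = (x̄−μ₀)/SE = (48.27−44)/0.9806 = 4.3546
p-value (one-sided, H₁ greater) = 0.00001
At α=0.05: p < α → reject H₀

reject H₀: yes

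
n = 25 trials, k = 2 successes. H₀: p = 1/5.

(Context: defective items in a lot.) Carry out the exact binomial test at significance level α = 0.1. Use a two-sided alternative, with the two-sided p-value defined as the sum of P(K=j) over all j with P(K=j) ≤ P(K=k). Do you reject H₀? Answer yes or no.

reject H₀: no

Exact binomial: n=25, k=2, p₀=1/5=0.2000
P(X=j) = C(n,j)·p₀^j·(1−p₀)^(n−j); p = Σ P(X=j) over j with P(X=j) ≤ P(X=2)
p-value (two-sided) = 0.20735
At α=0.1: p ≥ α → fail to reject H₀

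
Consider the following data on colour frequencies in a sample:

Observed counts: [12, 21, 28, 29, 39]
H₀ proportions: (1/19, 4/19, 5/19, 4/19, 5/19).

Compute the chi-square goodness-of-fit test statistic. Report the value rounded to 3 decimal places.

n = 129; E_i = n·p_i = [6.79, 27.16, 33.95, 27.16, 33.95]
χ² = (12−6.79)²/6.79 + (21−27.16)²/27.16 + (28−33.95)²/33.95 + (29−27.16)²/27.16 + (39−33.95)²/33.95 = 7.3140
df = 4

test statistic = 7.314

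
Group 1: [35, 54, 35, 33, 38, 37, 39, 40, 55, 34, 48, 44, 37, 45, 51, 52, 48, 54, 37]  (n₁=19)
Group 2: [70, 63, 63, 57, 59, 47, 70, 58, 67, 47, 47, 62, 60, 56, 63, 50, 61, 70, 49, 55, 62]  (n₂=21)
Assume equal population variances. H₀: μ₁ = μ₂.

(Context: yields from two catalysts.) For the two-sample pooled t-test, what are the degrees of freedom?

df = n₁ + n₂ − 2 = 19 + 21 − 2 = 38

degrees of freedom = 38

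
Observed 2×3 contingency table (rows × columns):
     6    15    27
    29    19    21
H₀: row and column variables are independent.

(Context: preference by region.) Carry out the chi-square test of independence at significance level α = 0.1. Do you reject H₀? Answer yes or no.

Row totals [48, 69], col totals [35, 34, 48], n=117
χ² = (6−14.36)²/14.36 + (15−13.95)²/13.95 + (27−19.69)²/19.69 + (29−20.64)²/20.64 + (19−20.05)²/20.05 + (21−28.31)²/28.31 = 12.9839
df = 2
p-value (upper-tail) = 0.00152
At α=0.1: p < α → reject H₀

reject H₀: yes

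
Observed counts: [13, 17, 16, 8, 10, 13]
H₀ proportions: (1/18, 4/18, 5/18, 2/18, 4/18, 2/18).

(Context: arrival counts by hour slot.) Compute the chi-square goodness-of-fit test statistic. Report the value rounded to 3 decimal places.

n = 77; E_i = n·p_i = [4.28, 17.11, 21.39, 8.56, 17.11, 8.56]
χ² = (13−4.28)²/4.28 + (17−17.11)²/17.11 + (16−21.39)²/21.39 + (8−8.56)²/8.56 + (10−17.11)²/17.11 + (13−8.56)²/8.56 = 24.4429
df = 5

test statistic = 24.443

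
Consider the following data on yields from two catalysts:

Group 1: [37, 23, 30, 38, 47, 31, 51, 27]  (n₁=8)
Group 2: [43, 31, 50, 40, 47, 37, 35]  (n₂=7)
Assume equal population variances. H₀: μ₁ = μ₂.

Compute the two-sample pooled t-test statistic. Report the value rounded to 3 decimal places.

x̄₁=35.500, s₁=9.710, n₁=8
x̄₂=40.429, s₂=6.729, n₂=7
s_p² = [7·9.710² + 6·6.729²]/13 = 71.6703
SE = √(s_p²·(1/8+1/7)) = 4.3815
t = (35.500−40.429)/4.3815 = -1.1249
df = 13

test statistic = -1.125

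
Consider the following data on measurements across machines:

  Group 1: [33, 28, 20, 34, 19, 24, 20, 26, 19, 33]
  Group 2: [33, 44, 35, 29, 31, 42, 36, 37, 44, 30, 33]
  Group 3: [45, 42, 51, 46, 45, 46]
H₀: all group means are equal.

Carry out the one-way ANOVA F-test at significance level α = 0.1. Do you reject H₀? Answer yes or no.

reject H₀: yes

Group means [25.60, 35.82, 45.83], grand mean 34.259
SSB = Σnᵢ(x̄ᵢ−x̄)² = 1580.315; SSW = ΣΣ(x−x̄ᵢ)² = 674.870
MSB = 1580.315/2 = 790.1577; MSW = 674.870/24 = 28.1196
F = MSB/MSW = 28.0999
df = (2, 24)
p-value (upper-tail) = 0.00000
At α=0.1: p < α → reject H₀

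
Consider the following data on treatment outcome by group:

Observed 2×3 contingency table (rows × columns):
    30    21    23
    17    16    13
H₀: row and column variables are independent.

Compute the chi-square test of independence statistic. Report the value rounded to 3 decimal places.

Row totals [74, 46], col totals [47, 37, 36], n=120
χ² = (30−28.98)²/28.98 + (21−22.82)²/22.82 + (23−22.20)²/22.20 + (17−18.02)²/18.02 + (16−14.18)²/14.18 + (13−13.80)²/13.80 = 0.5456
df = 2

test statistic = 0.546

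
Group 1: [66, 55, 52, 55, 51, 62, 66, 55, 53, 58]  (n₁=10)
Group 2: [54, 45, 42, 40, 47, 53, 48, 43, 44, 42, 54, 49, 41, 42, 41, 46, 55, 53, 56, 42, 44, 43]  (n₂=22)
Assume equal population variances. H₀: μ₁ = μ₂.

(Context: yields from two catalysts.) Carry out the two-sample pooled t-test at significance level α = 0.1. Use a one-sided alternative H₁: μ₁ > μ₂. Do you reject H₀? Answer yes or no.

x̄₁=57.300, s₁=5.539, n₁=10
x̄₂=46.545, s₂=5.307, n₂=22
s_p² = [9·5.539² + 21·5.307²]/30 = 28.9185
SE = √(s_p²·(1/10+1/22)) = 2.0509
t = (57.300−46.545)/2.0509 = 5.2437
df = 30
p-value (one-sided, H₁ greater) = 0.00001
At α=0.1: p < α → reject H₀

reject H₀: yes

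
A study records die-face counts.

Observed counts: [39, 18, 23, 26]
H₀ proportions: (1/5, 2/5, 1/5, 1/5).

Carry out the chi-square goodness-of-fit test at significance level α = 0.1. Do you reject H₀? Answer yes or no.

n = 106; E_i = n·p_i = [21.20, 42.40, 21.20, 21.20]
χ² = (39−21.20)²/21.20 + (18−42.40)²/42.40 + (23−21.20)²/21.20 + (26−21.20)²/21.20 = 30.2264
df = 3
p-value (upper-tail) = 0.00000
At α=0.1: p < α → reject H₀

reject H₀: yes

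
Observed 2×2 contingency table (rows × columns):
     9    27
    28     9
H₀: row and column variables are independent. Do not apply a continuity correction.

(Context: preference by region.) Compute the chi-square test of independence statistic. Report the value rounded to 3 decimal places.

test statistic = 18.747

Row totals [36, 37], col totals [37, 36], n=73
χ² = (9−18.25)²/18.25 + (27−17.75)²/17.75 + (28−18.75)²/18.75 + (9−18.25)²/18.25 = 18.7466
df = 1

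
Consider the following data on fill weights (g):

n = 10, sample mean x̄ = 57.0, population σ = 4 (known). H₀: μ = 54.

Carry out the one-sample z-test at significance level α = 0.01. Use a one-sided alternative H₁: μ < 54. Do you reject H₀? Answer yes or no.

reject H₀: no

SE = σ/√n = 4/√10 = 1.2649
z = (x̄−μ₀)/SE = (57.0−54)/1.2649 = 2.3717
p-value (one-sided, H₁ less) = 0.99115
At α=0.01: p ≥ α → fail to reject H₀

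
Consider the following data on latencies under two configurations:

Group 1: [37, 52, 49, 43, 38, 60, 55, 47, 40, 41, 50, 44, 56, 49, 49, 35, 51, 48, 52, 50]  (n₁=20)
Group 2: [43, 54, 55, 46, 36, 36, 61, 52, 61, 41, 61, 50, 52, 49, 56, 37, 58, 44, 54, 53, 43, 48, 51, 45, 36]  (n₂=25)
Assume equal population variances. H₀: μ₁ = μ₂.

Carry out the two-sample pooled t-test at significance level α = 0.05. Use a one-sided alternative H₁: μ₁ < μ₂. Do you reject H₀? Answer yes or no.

x̄₁=47.300, s₁=6.666, n₁=20
x̄₂=48.880, s₂=7.970, n₂=25
s_p² = [19·6.666² + 24·7.970²]/43 = 55.0893
SE = √(s_p²·(1/20+1/25)) = 2.2267
t = (47.300−48.880)/2.2267 = -0.7096
df = 43
p-value (one-sided, H₁ less) = 0.24090
At α=0.05: p ≥ α → fail to reject H₀

reject H₀: no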